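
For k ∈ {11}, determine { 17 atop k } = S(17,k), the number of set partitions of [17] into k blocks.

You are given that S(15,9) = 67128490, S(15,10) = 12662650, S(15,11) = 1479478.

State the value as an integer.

512060978

i=16: T(16,10)=67128490+10·12662650=193754990 | T(16,11)=12662650+11·1479478=28936908
i=17: T(17,11)=193754990+11·28936908=512060978
Read S(17,11) = 512060978.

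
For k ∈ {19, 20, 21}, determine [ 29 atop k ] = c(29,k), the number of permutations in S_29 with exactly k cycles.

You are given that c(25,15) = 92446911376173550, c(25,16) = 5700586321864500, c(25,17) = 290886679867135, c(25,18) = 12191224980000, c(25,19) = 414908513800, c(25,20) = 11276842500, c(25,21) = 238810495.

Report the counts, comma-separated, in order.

[26] T[26,16]:25*5700586321864500+92446911376173550=234961569422786050 · T[26,17]:25*290886679867135+5700586321864500=12972753318542875 · T[26,18]:25*12191224980000+290886679867135=595667304367135 · T[26,19]:25*414908513800+12191224980000=22563937825000 · T[26,20]:25*11276842500+414908513800=696829576300 · T[26,21]:25*238810495+11276842500=17247104875
[27] T[27,17]:26*12972753318542875+234961569422786050=572253155704900800 · T[27,18]:26*595667304367135+12972753318542875=28460103232088385 · T[27,19]:26*22563937825000+595667304367135=1182329687817135 · T[27,20]:26*696829576300+22563937825000=40681506808800 · T[27,21]:26*17247104875+696829576300=1145254303050
[28] T[28,18]:27*28460103232088385+572253155704900800=1340675942971287195 · T[28,19]:27*1182329687817135+28460103232088385=60383004803151030 · T[28,20]:27*40681506808800+1182329687817135=2280730371654735 · T[28,21]:27*1145254303050+40681506808800=71603372991150
[29] T[29,19]:28*60383004803151030+1340675942971287195=3031400077459516035 · T[29,20]:28*2280730371654735+60383004803151030=124243455209483610 · T[29,21]:28*71603372991150+2280730371654735=4285624815406935
Read c(29,19) = 3031400077459516035, c(29,20) = 124243455209483610, c(29,21) = 4285624815406935.

3031400077459516035, 124243455209483610, 4285624815406935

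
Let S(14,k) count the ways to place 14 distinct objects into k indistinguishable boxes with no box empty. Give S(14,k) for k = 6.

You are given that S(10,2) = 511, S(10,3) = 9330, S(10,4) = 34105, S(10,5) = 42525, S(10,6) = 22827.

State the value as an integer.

63436373

r11: T_11,3=3×9330+511=28501; T_11,4=4×34105+9330=145750; T_11,5=5×42525+34105=246730; T_11,6=6×22827+42525=179487
r12: T_12,4=4×145750+28501=611501; T_12,5=5×246730+145750=1379400; T_12,6=6×179487+246730=1323652
r13: T_13,5=5×1379400+611501=7508501; T_13,6=6×1323652+1379400=9321312
r14: T_14,6=6×9321312+7508501=63436373
Read S(14,6) = 63436373.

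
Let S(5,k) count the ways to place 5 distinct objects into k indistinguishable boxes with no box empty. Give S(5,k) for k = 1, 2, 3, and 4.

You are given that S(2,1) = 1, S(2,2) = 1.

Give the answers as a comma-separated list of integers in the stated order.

1, 15, 25, 10

[3] T[3,1]:1*1+0=1 · T[3,2]:2*1+1=3 · T[3,3]:3*0+1=1
[4] T[4,1]:1*1+0=1 · T[4,2]:2*3+1=7 · T[4,3]:3*1+3=6 · T[4,4]:4*0+1=1
[5] T[5,1]:1*1+0=1 · T[5,2]:2*7+1=15 · T[5,3]:3*6+7=25 · T[5,4]:4*1+6=10
Read S(5,1) = 1, S(5,2) = 15, S(5,3) = 25, S(5,4) = 10.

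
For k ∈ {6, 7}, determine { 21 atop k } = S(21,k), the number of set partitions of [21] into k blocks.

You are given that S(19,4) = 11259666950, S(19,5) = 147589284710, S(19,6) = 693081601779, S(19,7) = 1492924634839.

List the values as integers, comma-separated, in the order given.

i=20: T(20,5)=11259666950+5·147589284710=749206090500 | T(20,6)=147589284710+6·693081601779=4306078895384 | T(20,7)=693081601779+7·1492924634839=11143554045652
i=21: T(21,6)=749206090500+6·4306078895384=26585679462804 | T(21,7)=4306078895384+7·11143554045652=82310957214948
Read S(21,6) = 26585679462804, S(21,7) = 82310957214948.

26585679462804, 82310957214948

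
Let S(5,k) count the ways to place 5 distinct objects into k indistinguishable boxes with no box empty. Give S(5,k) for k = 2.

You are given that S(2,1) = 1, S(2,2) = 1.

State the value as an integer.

15

@3  (3,1):1·1+0→1, (3,2):1·2+1→3
@4  (4,1):1·1+0→1, (4,2):3·2+1→7
@5  (5,2):7·2+1→15
Read S(5,2) = 15.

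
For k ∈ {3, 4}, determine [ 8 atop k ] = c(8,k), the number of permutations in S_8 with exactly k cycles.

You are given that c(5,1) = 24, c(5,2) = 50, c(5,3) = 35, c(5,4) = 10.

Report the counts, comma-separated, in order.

13132, 6769

@6  (6,1):24·5+0→120, (6,2):50·5+24→274, (6,3):35·5+50→225, (6,4):10·5+35→85
@7  (7,2):274·6+120→1764, (7,3):225·6+274→1624, (7,4):85·6+225→735
@8  (8,3):1624·7+1764→13132, (8,4):735·7+1624→6769
Read c(8,3) = 13132, c(8,4) = 6769.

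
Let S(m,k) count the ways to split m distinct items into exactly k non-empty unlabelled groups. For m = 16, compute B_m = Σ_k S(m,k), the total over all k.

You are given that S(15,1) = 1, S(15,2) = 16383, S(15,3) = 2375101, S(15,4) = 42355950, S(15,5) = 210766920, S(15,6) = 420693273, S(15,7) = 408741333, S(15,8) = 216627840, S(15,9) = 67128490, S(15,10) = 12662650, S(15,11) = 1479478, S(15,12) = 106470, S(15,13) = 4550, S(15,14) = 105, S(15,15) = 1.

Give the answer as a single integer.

10480142147

[16] T[16,1]:1*1+0=1 · T[16,2]:2*16383+1=32767 · T[16,3]:3*2375101+16383=7141686 · T[16,4]:4*42355950+2375101=171798901 · T[16,5]:5*210766920+42355950=1096190550 · T[16,6]:6*420693273+210766920=2734926558 · T[16,7]:7*408741333+420693273=3281882604 · T[16,8]:8*216627840+408741333=2141764053 · T[16,9]:9*67128490+216627840=820784250 · T[16,10]:10*12662650+67128490=193754990 · T[16,11]:11*1479478+12662650=28936908 · T[16,12]:12*106470+1479478=2757118 · T[16,13]:13*4550+106470=165620 · T[16,14]:14*105+4550=6020 · T[16,15]:15*1+105=120 · T[16,16]:16*0+1=1
B_16 = ΣS(16,k) = 1+32767+7141686+171798901+1096190550+2734926558+3281882604+2141764053+820784250+193754990+28936908+2757118+165620+6020+120+1 = 10480142147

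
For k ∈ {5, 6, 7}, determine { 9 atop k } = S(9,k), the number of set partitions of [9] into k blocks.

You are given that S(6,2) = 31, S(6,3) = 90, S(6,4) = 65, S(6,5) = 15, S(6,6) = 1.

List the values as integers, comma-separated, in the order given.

6951, 2646, 462

r7: T_7,3=3×90+31=301; T_7,4=4×65+90=350; T_7,5=5×15+65=140; T_7,6=6×1+15=21; T_7,7=7×0+1=1
r8: T_8,4=4×350+301=1701; T_8,5=5×140+350=1050; T_8,6=6×21+140=266; T_8,7=7×1+21=28
r9: T_9,5=5×1050+1701=6951; T_9,6=6×266+1050=2646; T_9,7=7×28+266=462
Read S(9,5) = 6951, S(9,6) = 2646, S(9,7) = 462.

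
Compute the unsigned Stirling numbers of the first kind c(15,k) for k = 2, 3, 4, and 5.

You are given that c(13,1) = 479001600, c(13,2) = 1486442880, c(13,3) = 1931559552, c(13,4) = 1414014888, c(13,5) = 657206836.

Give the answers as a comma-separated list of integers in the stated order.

row 14: T[14][1]=13·479001600+0=6227020800  T[14][2]=13·1486442880+479001600=19802759040  T[14][3]=13·1931559552+1486442880=26596717056  T[14][4]=13·1414014888+1931559552=20313753096  T[14][5]=13·657206836+1414014888=9957703756
row 15: T[15][2]=14·19802759040+6227020800=283465647360  T[15][3]=14·26596717056+19802759040=392156797824  T[15][4]=14·20313753096+26596717056=310989260400  T[15][5]=14·9957703756+20313753096=159721605680
Read c(15,2) = 283465647360, c(15,3) = 392156797824, c(15,4) = 310989260400, c(15,5) = 159721605680.

283465647360, 392156797824, 310989260400, 159721605680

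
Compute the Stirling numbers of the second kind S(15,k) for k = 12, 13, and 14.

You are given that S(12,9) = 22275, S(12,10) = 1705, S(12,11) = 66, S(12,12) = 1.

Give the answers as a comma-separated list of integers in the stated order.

i=13: T(13,10)=22275+10·1705=39325 | T(13,11)=1705+11·66=2431 | T(13,12)=66+12·1=78 | T(13,13)=1+13·0=1
i=14: T(14,11)=39325+11·2431=66066 | T(14,12)=2431+12·78=3367 | T(14,13)=78+13·1=91 | T(14,14)=1+14·0=1
i=15: T(15,12)=66066+12·3367=106470 | T(15,13)=3367+13·91=4550 | T(15,14)=91+14·1=105
Read S(15,12) = 106470, S(15,13) = 4550, S(15,14) = 105.

106470, 4550, 105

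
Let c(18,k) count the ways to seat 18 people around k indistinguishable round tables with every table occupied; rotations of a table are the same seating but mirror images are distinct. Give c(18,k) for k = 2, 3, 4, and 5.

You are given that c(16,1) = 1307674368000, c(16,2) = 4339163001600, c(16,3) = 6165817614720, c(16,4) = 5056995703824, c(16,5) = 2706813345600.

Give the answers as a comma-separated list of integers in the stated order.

1223405590579200, 1821602444624640, 1583313975727488, 909299905844112

i=17: T(17,1)=0+16·1307674368000=20922789888000 | T(17,2)=1307674368000+16·4339163001600=70734282393600 | T(17,3)=4339163001600+16·6165817614720=102992244837120 | T(17,4)=6165817614720+16·5056995703824=87077748875904 | T(17,5)=5056995703824+16·2706813345600=48366009233424
i=18: T(18,2)=20922789888000+17·70734282393600=1223405590579200 | T(18,3)=70734282393600+17·102992244837120=1821602444624640 | T(18,4)=102992244837120+17·87077748875904=1583313975727488 | T(18,5)=87077748875904+17·48366009233424=909299905844112
Read c(18,2) = 1223405590579200, c(18,3) = 1821602444624640, c(18,4) = 1583313975727488, c(18,5) = 909299905844112.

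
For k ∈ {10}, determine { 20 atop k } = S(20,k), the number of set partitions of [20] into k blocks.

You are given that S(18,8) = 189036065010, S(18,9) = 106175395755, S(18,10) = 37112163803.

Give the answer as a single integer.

5917584964655

r19: T_19,9=9×106175395755+189036065010=1144614626805; T_19,10=10×37112163803+106175395755=477297033785
r20: T_20,10=10×477297033785+1144614626805=5917584964655
Read S(20,10) = 5917584964655.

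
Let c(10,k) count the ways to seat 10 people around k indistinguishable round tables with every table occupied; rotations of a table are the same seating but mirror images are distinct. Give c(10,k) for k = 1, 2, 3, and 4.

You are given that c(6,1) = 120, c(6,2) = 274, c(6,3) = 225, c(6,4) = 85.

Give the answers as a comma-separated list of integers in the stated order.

r7: T_7,1=6×120+0=720; T_7,2=6×274+120=1764; T_7,3=6×225+274=1624; T_7,4=6×85+225=735
r8: T_8,1=7×720+0=5040; T_8,2=7×1764+720=13068; T_8,3=7×1624+1764=13132; T_8,4=7×735+1624=6769
r9: T_9,1=8×5040+0=40320; T_9,2=8×13068+5040=109584; T_9,3=8×13132+13068=118124; T_9,4=8×6769+13132=67284
r10: T_10,1=9×40320+0=362880; T_10,2=9×109584+40320=1026576; T_10,3=9×118124+109584=1172700; T_10,4=9×67284+118124=723680
Read c(10,1) = 362880, c(10,2) = 1026576, c(10,3) = 1172700, c(10,4) = 723680.

362880, 1026576, 1172700, 723680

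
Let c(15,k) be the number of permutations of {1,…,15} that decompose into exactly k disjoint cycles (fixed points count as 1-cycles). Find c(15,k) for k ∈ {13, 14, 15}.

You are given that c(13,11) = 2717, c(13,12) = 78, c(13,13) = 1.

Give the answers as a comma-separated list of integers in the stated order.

i=14: T(14,12)=2717+13·78=3731 | T(14,13)=78+13·1=91 | T(14,14)=1+13·0=1
i=15: T(15,13)=3731+14·91=5005 | T(15,14)=91+14·1=105 | T(15,15)=1+14·0=1
Read c(15,13) = 5005, c(15,14) = 105, c(15,15) = 1.

5005, 105, 1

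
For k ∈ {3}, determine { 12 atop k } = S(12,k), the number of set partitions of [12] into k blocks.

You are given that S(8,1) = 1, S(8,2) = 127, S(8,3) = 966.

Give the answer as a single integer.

86526

@9  (9,1):1·1+0→1, (9,2):127·2+1→255, (9,3):966·3+127→3025
@10  (10,1):1·1+0→1, (10,2):255·2+1→511, (10,3):3025·3+255→9330
@11  (11,2):511·2+1→1023, (11,3):9330·3+511→28501
@12  (12,3):28501·3+1023→86526
Read S(12,3) = 86526.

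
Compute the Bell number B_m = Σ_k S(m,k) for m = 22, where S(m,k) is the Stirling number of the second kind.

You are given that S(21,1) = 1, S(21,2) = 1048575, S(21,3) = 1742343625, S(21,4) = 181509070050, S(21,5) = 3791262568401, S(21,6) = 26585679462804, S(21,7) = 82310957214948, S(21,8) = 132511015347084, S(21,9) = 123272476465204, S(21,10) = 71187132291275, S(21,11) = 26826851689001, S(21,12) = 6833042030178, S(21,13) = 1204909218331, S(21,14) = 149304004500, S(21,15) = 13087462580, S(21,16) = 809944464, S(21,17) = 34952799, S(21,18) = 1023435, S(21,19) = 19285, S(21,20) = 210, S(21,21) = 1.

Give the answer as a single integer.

4506715738447323

r22: T_22,1=1×1+0=1; T_22,2=2×1048575+1=2097151; T_22,3=3×1742343625+1048575=5228079450; T_22,4=4×181509070050+1742343625=727778623825; T_22,5=5×3791262568401+181509070050=19137821912055; T_22,6=6×26585679462804+3791262568401=163305339345225; T_22,7=7×82310957214948+26585679462804=602762379967440; T_22,8=8×132511015347084+82310957214948=1142399079991620; T_22,9=9×123272476465204+132511015347084=1241963303533920; T_22,10=10×71187132291275+123272476465204=835143799377954; T_22,11=11×26826851689001+71187132291275=366282500870286; T_22,12=12×6833042030178+26826851689001=108823356051137; T_22,13=13×1204909218331+6833042030178=22496861868481; T_22,14=14×149304004500+1204909218331=3295165281331; T_22,15=15×13087462580+149304004500=345615943200; T_22,16=16×809944464+13087462580=26046574004; T_22,17=17×34952799+809944464=1404142047; T_22,18=18×1023435+34952799=53374629; T_22,19=19×19285+1023435=1389850; T_22,20=20×210+19285=23485; T_22,21=21×1+210=231; T_22,22=22×0+1=1
B_22 = ΣS(22,k) = 1+2097151+5228079450+727778623825+19137821912055+163305339345225+602762379967440+1142399079991620+1241963303533920+835143799377954+366282500870286+108823356051137+22496861868481+3295165281331+345615943200+26046574004+1404142047+53374629+1389850+23485+231+1 = 4506715738447323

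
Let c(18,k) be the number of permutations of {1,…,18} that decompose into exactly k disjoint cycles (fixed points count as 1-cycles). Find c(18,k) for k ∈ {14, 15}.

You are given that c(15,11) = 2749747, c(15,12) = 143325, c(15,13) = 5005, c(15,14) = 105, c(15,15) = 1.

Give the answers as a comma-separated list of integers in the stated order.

13896582, 468180

row 16: T[16][12]=15·143325+2749747=4899622  T[16][13]=15·5005+143325=218400  T[16][14]=15·105+5005=6580  T[16][15]=15·1+105=120
row 17: T[17][13]=16·218400+4899622=8394022  T[17][14]=16·6580+218400=323680  T[17][15]=16·120+6580=8500
row 18: T[18][14]=17·323680+8394022=13896582  T[18][15]=17·8500+323680=468180
Read c(18,14) = 13896582, c(18,15) = 468180.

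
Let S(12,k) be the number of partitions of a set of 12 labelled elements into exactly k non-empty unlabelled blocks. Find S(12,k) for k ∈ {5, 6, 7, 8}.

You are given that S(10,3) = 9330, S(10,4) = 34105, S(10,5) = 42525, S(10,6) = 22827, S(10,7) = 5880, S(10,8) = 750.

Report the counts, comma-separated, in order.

1379400, 1323652, 627396, 159027

row 11: T[11][4]=4·34105+9330=145750  T[11][5]=5·42525+34105=246730  T[11][6]=6·22827+42525=179487  T[11][7]=7·5880+22827=63987  T[11][8]=8·750+5880=11880
row 12: T[12][5]=5·246730+145750=1379400  T[12][6]=6·179487+246730=1323652  T[12][7]=7·63987+179487=627396  T[12][8]=8·11880+63987=159027
Read S(12,5) = 1379400, S(12,6) = 1323652, S(12,7) = 627396, S(12,8) = 159027.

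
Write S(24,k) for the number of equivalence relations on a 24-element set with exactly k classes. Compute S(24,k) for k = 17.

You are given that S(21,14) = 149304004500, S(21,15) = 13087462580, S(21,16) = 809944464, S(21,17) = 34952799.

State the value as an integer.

1610949936915

@22  (22,15):13087462580·15+149304004500→345615943200, (22,16):809944464·16+13087462580→26046574004, (22,17):34952799·17+809944464→1404142047
@23  (23,16):26046574004·16+345615943200→762361127264, (23,17):1404142047·17+26046574004→49916988803
@24  (24,17):49916988803·17+762361127264→1610949936915
Read S(24,17) = 1610949936915.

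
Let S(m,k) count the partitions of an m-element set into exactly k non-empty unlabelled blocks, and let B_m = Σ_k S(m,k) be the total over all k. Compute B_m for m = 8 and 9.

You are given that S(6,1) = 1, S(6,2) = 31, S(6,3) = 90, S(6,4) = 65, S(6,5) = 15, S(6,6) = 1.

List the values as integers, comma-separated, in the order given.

4140, 21147

[7] T[7,1]:1*1+0=1 · T[7,2]:2*31+1=63 · T[7,3]:3*90+31=301 · T[7,4]:4*65+90=350 · T[7,5]:5*15+65=140 · T[7,6]:6*1+15=21 · T[7,7]:7*0+1=1
[8] T[8,1]:1*1+0=1 · T[8,2]:2*63+1=127 · T[8,3]:3*301+63=966 · T[8,4]:4*350+301=1701 · T[8,5]:5*140+350=1050 · T[8,6]:6*21+140=266 · T[8,7]:7*1+21=28 · T[8,8]:8*0+1=1
[9] T[9,1]:1*1+0=1 · T[9,2]:2*127+1=255 · T[9,3]:3*966+127=3025 · T[9,4]:4*1701+966=7770 · T[9,5]:5*1050+1701=6951 · T[9,6]:6*266+1050=2646 · T[9,7]:7*28+266=462 · T[9,8]:8*1+28=36 · T[9,9]:9*0+1=1
B_8 = ΣS(8,k) = 1+127+966+1701+1050+266+28+1 = 4140
B_9 = ΣS(9,k) = 1+255+3025+7770+6951+2646+462+36+1 = 21147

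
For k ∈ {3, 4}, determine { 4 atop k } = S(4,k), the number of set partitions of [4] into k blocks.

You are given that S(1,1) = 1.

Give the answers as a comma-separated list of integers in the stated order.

6, 1

i=2: T(2,1)=0+1·1=1 | T(2,2)=1+2·0=1
i=3: T(3,2)=1+2·1=3 | T(3,3)=1+3·0=1
i=4: T(4,3)=3+3·1=6 | T(4,4)=1+4·0=1
Read S(4,3) = 6, S(4,4) = 1.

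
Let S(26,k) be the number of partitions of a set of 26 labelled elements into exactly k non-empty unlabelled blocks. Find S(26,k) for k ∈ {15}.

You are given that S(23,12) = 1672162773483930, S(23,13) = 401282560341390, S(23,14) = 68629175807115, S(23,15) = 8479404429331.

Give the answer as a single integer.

90449030191104000

row 24: T[24][13]=13·401282560341390+1672162773483930=6888836057922000  T[24][14]=14·68629175807115+401282560341390=1362091021641000  T[24][15]=15·8479404429331+68629175807115=195820242247080
row 25: T[25][14]=14·1362091021641000+6888836057922000=25958110360896000  T[25][15]=15·195820242247080+1362091021641000=4299394655347200
row 26: T[26][15]=15·4299394655347200+25958110360896000=90449030191104000
Read S(26,15) = 90449030191104000.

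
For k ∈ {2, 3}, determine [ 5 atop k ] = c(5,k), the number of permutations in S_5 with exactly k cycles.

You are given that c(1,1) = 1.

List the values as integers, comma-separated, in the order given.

50, 35

[2] T[2,1]:1*1+0=1 · T[2,2]:1*0+1=1
[3] T[3,1]:2*1+0=2 · T[3,2]:2*1+1=3 · T[3,3]:2*0+1=1
[4] T[4,1]:3*2+0=6 · T[4,2]:3*3+2=11 · T[4,3]:3*1+3=6
[5] T[5,2]:4*11+6=50 · T[5,3]:4*6+11=35
Read c(5,2) = 50, c(5,3) = 35.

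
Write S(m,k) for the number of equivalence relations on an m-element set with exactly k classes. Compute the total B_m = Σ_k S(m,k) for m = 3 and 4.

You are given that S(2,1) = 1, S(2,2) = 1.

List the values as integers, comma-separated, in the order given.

5, 15

[3] T[3,1]:1*1+0=1 · T[3,2]:2*1+1=3 · T[3,3]:3*0+1=1
[4] T[4,1]:1*1+0=1 · T[4,2]:2*3+1=7 · T[4,3]:3*1+3=6 · T[4,4]:4*0+1=1
B_3 = ΣS(3,k) = 1+3+1 = 5
B_4 = ΣS(4,k) = 1+7+6+1 = 15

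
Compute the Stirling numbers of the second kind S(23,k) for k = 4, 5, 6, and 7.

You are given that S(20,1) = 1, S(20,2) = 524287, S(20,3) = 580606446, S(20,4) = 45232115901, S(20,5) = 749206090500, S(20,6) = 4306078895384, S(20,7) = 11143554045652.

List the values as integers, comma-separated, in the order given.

i=21: T(21,2)=1+2·524287=1048575 | T(21,3)=524287+3·580606446=1742343625 | T(21,4)=580606446+4·45232115901=181509070050 | T(21,5)=45232115901+5·749206090500=3791262568401 | T(21,6)=749206090500+6·4306078895384=26585679462804 | T(21,7)=4306078895384+7·11143554045652=82310957214948
i=22: T(22,3)=1048575+3·1742343625=5228079450 | T(22,4)=1742343625+4·181509070050=727778623825 | T(22,5)=181509070050+5·3791262568401=19137821912055 | T(22,6)=3791262568401+6·26585679462804=163305339345225 | T(22,7)=26585679462804+7·82310957214948=602762379967440
i=23: T(23,4)=5228079450+4·727778623825=2916342574750 | T(23,5)=727778623825+5·19137821912055=96416888184100 | T(23,6)=19137821912055+6·163305339345225=998969857983405 | T(23,7)=163305339345225+7·602762379967440=4382641999117305
Read S(23,4) = 2916342574750, S(23,5) = 96416888184100, S(23,6) = 998969857983405, S(23,7) = 4382641999117305.

2916342574750, 96416888184100, 998969857983405, 4382641999117305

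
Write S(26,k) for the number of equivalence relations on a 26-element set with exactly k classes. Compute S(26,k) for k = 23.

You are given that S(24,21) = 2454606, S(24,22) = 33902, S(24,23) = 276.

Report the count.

row 25: T[25][22]=22·33902+2454606=3200450  T[25][23]=23·276+33902=40250
row 26: T[26][23]=23·40250+3200450=4126200
Read S(26,23) = 4126200.

4126200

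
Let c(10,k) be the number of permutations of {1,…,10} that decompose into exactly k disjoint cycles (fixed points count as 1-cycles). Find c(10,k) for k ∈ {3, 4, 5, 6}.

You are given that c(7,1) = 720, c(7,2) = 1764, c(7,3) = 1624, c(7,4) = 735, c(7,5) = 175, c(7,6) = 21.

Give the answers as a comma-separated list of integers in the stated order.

1172700, 723680, 269325, 63273

[8] T[8,1]:7*720+0=5040 · T[8,2]:7*1764+720=13068 · T[8,3]:7*1624+1764=13132 · T[8,4]:7*735+1624=6769 · T[8,5]:7*175+735=1960 · T[8,6]:7*21+175=322
[9] T[9,2]:8*13068+5040=109584 · T[9,3]:8*13132+13068=118124 · T[9,4]:8*6769+13132=67284 · T[9,5]:8*1960+6769=22449 · T[9,6]:8*322+1960=4536
[10] T[10,3]:9*118124+109584=1172700 · T[10,4]:9*67284+118124=723680 · T[10,5]:9*22449+67284=269325 · T[10,6]:9*4536+22449=63273
Read c(10,3) = 1172700, c(10,4) = 723680, c(10,5) = 269325, c(10,6) = 63273.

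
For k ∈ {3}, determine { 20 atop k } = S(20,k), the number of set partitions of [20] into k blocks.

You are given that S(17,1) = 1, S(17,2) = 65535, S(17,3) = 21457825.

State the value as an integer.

@18  (18,1):1·1+0→1, (18,2):65535·2+1→131071, (18,3):21457825·3+65535→64439010
@19  (19,2):131071·2+1→262143, (19,3):64439010·3+131071→193448101
@20  (20,3):193448101·3+262143→580606446
Read S(20,3) = 580606446.

580606446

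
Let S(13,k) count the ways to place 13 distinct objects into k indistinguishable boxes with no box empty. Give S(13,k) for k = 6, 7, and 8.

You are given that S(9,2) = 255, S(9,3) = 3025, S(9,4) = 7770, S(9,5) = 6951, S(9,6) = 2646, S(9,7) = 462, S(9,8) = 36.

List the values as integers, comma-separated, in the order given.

i=10: T(10,3)=255+3·3025=9330 | T(10,4)=3025+4·7770=34105 | T(10,5)=7770+5·6951=42525 | T(10,6)=6951+6·2646=22827 | T(10,7)=2646+7·462=5880 | T(10,8)=462+8·36=750
i=11: T(11,4)=9330+4·34105=145750 | T(11,5)=34105+5·42525=246730 | T(11,6)=42525+6·22827=179487 | T(11,7)=22827+7·5880=63987 | T(11,8)=5880+8·750=11880
i=12: T(12,5)=145750+5·246730=1379400 | T(12,6)=246730+6·179487=1323652 | T(12,7)=179487+7·63987=627396 | T(12,8)=63987+8·11880=159027
i=13: T(13,6)=1379400+6·1323652=9321312 | T(13,7)=1323652+7·627396=5715424 | T(13,8)=627396+8·159027=1899612
Read S(13,6) = 9321312, S(13,7) = 5715424, S(13,8) = 1899612.

9321312, 5715424, 1899612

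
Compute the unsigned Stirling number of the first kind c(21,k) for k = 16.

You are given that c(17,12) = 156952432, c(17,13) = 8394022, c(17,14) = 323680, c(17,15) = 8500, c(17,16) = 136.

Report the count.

r18: T_18,13=17×8394022+156952432=299650806; T_18,14=17×323680+8394022=13896582; T_18,15=17×8500+323680=468180; T_18,16=17×136+8500=10812
r19: T_19,14=18×13896582+299650806=549789282; T_19,15=18×468180+13896582=22323822; T_19,16=18×10812+468180=662796
r20: T_20,15=19×22323822+549789282=973941900; T_20,16=19×662796+22323822=34916946
r21: T_21,16=20×34916946+973941900=1672280820
Read c(21,16) = 1672280820.

1672280820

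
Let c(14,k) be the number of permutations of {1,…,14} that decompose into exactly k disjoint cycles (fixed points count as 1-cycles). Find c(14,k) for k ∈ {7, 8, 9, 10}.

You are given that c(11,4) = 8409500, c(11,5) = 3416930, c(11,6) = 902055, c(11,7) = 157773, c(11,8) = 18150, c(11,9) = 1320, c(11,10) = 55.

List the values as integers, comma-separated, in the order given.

790943153, 135036473, 16669653, 1474473

[12] T[12,5]:11*3416930+8409500=45995730 · T[12,6]:11*902055+3416930=13339535 · T[12,7]:11*157773+902055=2637558 · T[12,8]:11*18150+157773=357423 · T[12,9]:11*1320+18150=32670 · T[12,10]:11*55+1320=1925
[13] T[13,6]:12*13339535+45995730=206070150 · T[13,7]:12*2637558+13339535=44990231 · T[13,8]:12*357423+2637558=6926634 · T[13,9]:12*32670+357423=749463 · T[13,10]:12*1925+32670=55770
[14] T[14,7]:13*44990231+206070150=790943153 · T[14,8]:13*6926634+44990231=135036473 · T[14,9]:13*749463+6926634=16669653 · T[14,10]:13*55770+749463=1474473
Read c(14,7) = 790943153, c(14,8) = 135036473, c(14,9) = 16669653, c(14,10) = 1474473.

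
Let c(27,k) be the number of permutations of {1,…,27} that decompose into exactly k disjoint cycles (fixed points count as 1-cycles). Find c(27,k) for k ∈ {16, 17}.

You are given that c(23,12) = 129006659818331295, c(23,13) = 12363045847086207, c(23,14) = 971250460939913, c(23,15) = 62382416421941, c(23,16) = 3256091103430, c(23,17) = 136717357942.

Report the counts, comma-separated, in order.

9666373658466991050, 572253155704900800

@24  (24,13):12363045847086207·23+129006659818331295→413356714301314056, (24,14):971250460939913·23+12363045847086207→34701806448704206, (24,15):62382416421941·23+971250460939913→2406046038644556, (24,16):3256091103430·23+62382416421941→137272511800831, (24,17):136717357942·23+3256091103430→6400590336096
@25  (25,14):34701806448704206·24+413356714301314056→1246200069070215000, (25,15):2406046038644556·24+34701806448704206→92446911376173550, (25,16):137272511800831·24+2406046038644556→5700586321864500, (25,17):6400590336096·24+137272511800831→290886679867135
@26  (26,15):92446911376173550·25+1246200069070215000→3557372853474553750, (26,16):5700586321864500·25+92446911376173550→234961569422786050, (26,17):290886679867135·25+5700586321864500→12972753318542875
@27  (27,16):234961569422786050·26+3557372853474553750→9666373658466991050, (27,17):12972753318542875·26+234961569422786050→572253155704900800
Read c(27,16) = 9666373658466991050, c(27,17) = 572253155704900800.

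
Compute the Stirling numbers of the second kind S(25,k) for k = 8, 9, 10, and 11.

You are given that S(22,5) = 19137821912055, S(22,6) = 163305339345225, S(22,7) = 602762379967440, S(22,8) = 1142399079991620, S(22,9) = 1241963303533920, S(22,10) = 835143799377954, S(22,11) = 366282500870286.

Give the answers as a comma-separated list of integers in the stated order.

690223721118368580, 1167921451092973005, 1203163392175387500, 802355904438462660

@23  (23,6):163305339345225·6+19137821912055→998969857983405, (23,7):602762379967440·7+163305339345225→4382641999117305, (23,8):1142399079991620·8+602762379967440→9741955019900400, (23,9):1241963303533920·9+1142399079991620→12320068811796900, (23,10):835143799377954·10+1241963303533920→9593401297313460, (23,11):366282500870286·11+835143799377954→4864251308951100
@24  (24,7):4382641999117305·7+998969857983405→31677463851804540, (24,8):9741955019900400·8+4382641999117305→82318282158320505, (24,9):12320068811796900·9+9741955019900400→120622574326072500, (24,10):9593401297313460·10+12320068811796900→108254081784931500, (24,11):4864251308951100·11+9593401297313460→63100165695775560
@25  (25,8):82318282158320505·8+31677463851804540→690223721118368580, (25,9):120622574326072500·9+82318282158320505→1167921451092973005, (25,10):108254081784931500·10+120622574326072500→1203163392175387500, (25,11):63100165695775560·11+108254081784931500→802355904438462660
Read S(25,8) = 690223721118368580, S(25,9) = 1167921451092973005, S(25,10) = 1203163392175387500, S(25,11) = 802355904438462660.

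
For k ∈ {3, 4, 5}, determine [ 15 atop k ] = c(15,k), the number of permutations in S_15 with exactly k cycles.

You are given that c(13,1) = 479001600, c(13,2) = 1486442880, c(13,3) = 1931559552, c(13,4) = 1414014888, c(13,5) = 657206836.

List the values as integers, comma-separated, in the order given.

r14: T_14,2=13×1486442880+479001600=19802759040; T_14,3=13×1931559552+1486442880=26596717056; T_14,4=13×1414014888+1931559552=20313753096; T_14,5=13×657206836+1414014888=9957703756
r15: T_15,3=14×26596717056+19802759040=392156797824; T_15,4=14×20313753096+26596717056=310989260400; T_15,5=14×9957703756+20313753096=159721605680
Read c(15,3) = 392156797824, c(15,4) = 310989260400, c(15,5) = 159721605680.

392156797824, 310989260400, 159721605680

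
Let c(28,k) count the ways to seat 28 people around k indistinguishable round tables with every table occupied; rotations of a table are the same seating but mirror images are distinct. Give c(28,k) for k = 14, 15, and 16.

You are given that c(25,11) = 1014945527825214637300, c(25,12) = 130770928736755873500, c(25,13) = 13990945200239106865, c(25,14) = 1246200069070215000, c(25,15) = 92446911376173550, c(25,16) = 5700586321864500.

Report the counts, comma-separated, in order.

61445535102359115635655, 5370555489012577816470, 398629729895941637715

@26  (26,12):130770928736755873500·25+1014945527825214637300→4284218746244111474800, (26,13):13990945200239106865·25+130770928736755873500→480544558742733545125, (26,14):1246200069070215000·25+13990945200239106865→45145946926994481865, (26,15):92446911376173550·25+1246200069070215000→3557372853474553750, (26,16):5700586321864500·25+92446911376173550→234961569422786050
@27  (27,13):480544558742733545125·26+4284218746244111474800→16778377273555183648050, (27,14):45145946926994481865·26+480544558742733545125→1654339178844590073615, (27,15):3557372853474553750·26+45145946926994481865→137637641117332879365, (27,16):234961569422786050·26+3557372853474553750→9666373658466991050
@28  (28,14):1654339178844590073615·27+16778377273555183648050→61445535102359115635655, (28,15):137637641117332879365·27+1654339178844590073615→5370555489012577816470, (28,16):9666373658466991050·27+137637641117332879365→398629729895941637715
Read c(28,14) = 61445535102359115635655, c(28,15) = 5370555489012577816470, c(28,16) = 398629729895941637715.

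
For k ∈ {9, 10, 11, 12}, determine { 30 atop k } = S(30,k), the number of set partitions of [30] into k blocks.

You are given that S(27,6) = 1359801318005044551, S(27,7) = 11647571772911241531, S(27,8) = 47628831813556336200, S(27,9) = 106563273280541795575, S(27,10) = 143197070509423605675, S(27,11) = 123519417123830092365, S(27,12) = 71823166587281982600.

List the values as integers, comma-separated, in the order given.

@28  (28,7):11647571772911241531·7+1359801318005044551→82892803728383735268, (28,8):47628831813556336200·8+11647571772911241531→392678226281361931131, (28,9):106563273280541795575·9+47628831813556336200→1006698291338432496375, (28,10):143197070509423605675·10+106563273280541795575→1538533978374777852325, (28,11):123519417123830092365·11+143197070509423605675→1501910658871554621690, (28,12):71823166587281982600·12+123519417123830092365→985397416171213883565
@29  (29,8):392678226281361931131·8+82892803728383735268→3224318613979279184316, (29,9):1006698291338432496375·9+392678226281361931131→9452962848327254398506, (29,10):1538533978374777852325·10+1006698291338432496375→16392038075086211019625, (29,11):1501910658871554621690·11+1538533978374777852325→18059551225961878690915, (29,12):985397416171213883565·12+1501910658871554621690→13326679652926121224470
@30  (30,9):9452962848327254398506·9+3224318613979279184316→88300984248924568770870, (30,10):16392038075086211019625·10+9452962848327254398506→173373343599189364594756, (30,11):18059551225961878690915·11+16392038075086211019625→215047101560666876619690, (30,12):13326679652926121224470·12+18059551225961878690915→177979707061075333384555
Read S(30,9) = 88300984248924568770870, S(30,10) = 173373343599189364594756, S(30,11) = 215047101560666876619690, S(30,12) = 177979707061075333384555.

88300984248924568770870, 173373343599189364594756, 215047101560666876619690, 177979707061075333384555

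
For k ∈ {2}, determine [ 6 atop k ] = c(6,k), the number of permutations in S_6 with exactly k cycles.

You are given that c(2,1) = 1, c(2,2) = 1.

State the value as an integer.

i=3: T(3,1)=0+2·1=2 | T(3,2)=1+2·1=3
i=4: T(4,1)=0+3·2=6 | T(4,2)=2+3·3=11
i=5: T(5,1)=0+4·6=24 | T(5,2)=6+4·11=50
i=6: T(6,2)=24+5·50=274
Read c(6,2) = 274.

274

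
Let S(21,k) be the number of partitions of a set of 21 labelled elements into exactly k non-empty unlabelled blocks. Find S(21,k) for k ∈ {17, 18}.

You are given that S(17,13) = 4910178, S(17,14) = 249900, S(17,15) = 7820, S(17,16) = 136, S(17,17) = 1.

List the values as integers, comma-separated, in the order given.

34952799, 1023435

i=18: T(18,14)=4910178+14·249900=8408778 | T(18,15)=249900+15·7820=367200 | T(18,16)=7820+16·136=9996 | T(18,17)=136+17·1=153 | T(18,18)=1+18·0=1
i=19: T(19,15)=8408778+15·367200=13916778 | T(19,16)=367200+16·9996=527136 | T(19,17)=9996+17·153=12597 | T(19,18)=153+18·1=171
i=20: T(20,16)=13916778+16·527136=22350954 | T(20,17)=527136+17·12597=741285 | T(20,18)=12597+18·171=15675
i=21: T(21,17)=22350954+17·741285=34952799 | T(21,18)=741285+18·15675=1023435
Read S(21,17) = 34952799, S(21,18) = 1023435.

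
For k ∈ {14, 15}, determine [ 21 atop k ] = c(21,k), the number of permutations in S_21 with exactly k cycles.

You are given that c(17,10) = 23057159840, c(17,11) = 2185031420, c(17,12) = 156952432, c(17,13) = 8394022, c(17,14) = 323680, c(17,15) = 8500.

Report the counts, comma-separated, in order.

[18] T[18,11]:17*2185031420+23057159840=60202693980 · T[18,12]:17*156952432+2185031420=4853222764 · T[18,13]:17*8394022+156952432=299650806 · T[18,14]:17*323680+8394022=13896582 · T[18,15]:17*8500+323680=468180
[19] T[19,12]:18*4853222764+60202693980=147560703732 · T[19,13]:18*299650806+4853222764=10246937272 · T[19,14]:18*13896582+299650806=549789282 · T[19,15]:18*468180+13896582=22323822
[20] T[20,13]:19*10246937272+147560703732=342252511900 · T[20,14]:19*549789282+10246937272=20692933630 · T[20,15]:19*22323822+549789282=973941900
[21] T[21,14]:20*20692933630+342252511900=756111184500 · T[21,15]:20*973941900+20692933630=40171771630
Read c(21,14) = 756111184500, c(21,15) = 40171771630.

756111184500, 40171771630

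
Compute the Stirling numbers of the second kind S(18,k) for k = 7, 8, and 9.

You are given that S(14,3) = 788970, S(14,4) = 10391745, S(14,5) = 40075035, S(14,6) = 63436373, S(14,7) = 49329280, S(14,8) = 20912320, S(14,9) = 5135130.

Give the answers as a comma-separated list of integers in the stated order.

r15: T_15,4=4×10391745+788970=42355950; T_15,5=5×40075035+10391745=210766920; T_15,6=6×63436373+40075035=420693273; T_15,7=7×49329280+63436373=408741333; T_15,8=8×20912320+49329280=216627840; T_15,9=9×5135130+20912320=67128490
r16: T_16,5=5×210766920+42355950=1096190550; T_16,6=6×420693273+210766920=2734926558; T_16,7=7×408741333+420693273=3281882604; T_16,8=8×216627840+408741333=2141764053; T_16,9=9×67128490+216627840=820784250
r17: T_17,6=6×2734926558+1096190550=17505749898; T_17,7=7×3281882604+2734926558=25708104786; T_17,8=8×2141764053+3281882604=20415995028; T_17,9=9×820784250+2141764053=9528822303
r18: T_18,7=7×25708104786+17505749898=197462483400; T_18,8=8×20415995028+25708104786=189036065010; T_18,9=9×9528822303+20415995028=106175395755
Read S(18,7) = 197462483400, S(18,8) = 189036065010, S(18,9) = 106175395755.

197462483400, 189036065010, 106175395755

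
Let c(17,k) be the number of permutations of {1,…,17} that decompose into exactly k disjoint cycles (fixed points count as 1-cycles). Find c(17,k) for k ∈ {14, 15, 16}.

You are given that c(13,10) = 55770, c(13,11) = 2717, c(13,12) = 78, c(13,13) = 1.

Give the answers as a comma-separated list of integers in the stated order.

323680, 8500, 136

row 14: T[14][11]=13·2717+55770=91091  T[14][12]=13·78+2717=3731  T[14][13]=13·1+78=91  T[14][14]=13·0+1=1
row 15: T[15][12]=14·3731+91091=143325  T[15][13]=14·91+3731=5005  T[15][14]=14·1+91=105  T[15][15]=14·0+1=1
row 16: T[16][13]=15·5005+143325=218400  T[16][14]=15·105+5005=6580  T[16][15]=15·1+105=120  T[16][16]=15·0+1=1
row 17: T[17][14]=16·6580+218400=323680  T[17][15]=16·120+6580=8500  T[17][16]=16·1+120=136
Read c(17,14) = 323680, c(17,15) = 8500, c(17,16) = 136.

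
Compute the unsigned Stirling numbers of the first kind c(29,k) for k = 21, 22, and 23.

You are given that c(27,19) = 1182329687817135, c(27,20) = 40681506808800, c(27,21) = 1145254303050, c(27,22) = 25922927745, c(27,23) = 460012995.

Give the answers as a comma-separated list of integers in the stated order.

row 28: T[28][20]=27·40681506808800+1182329687817135=2280730371654735  T[28][21]=27·1145254303050+40681506808800=71603372991150  T[28][22]=27·25922927745+1145254303050=1845173352165  T[28][23]=27·460012995+25922927745=38343278610
row 29: T[29][21]=28·71603372991150+2280730371654735=4285624815406935  T[29][22]=28·1845173352165+71603372991150=123268226851770  T[29][23]=28·38343278610+1845173352165=2918785153245
Read c(29,21) = 4285624815406935, c(29,22) = 123268226851770, c(29,23) = 2918785153245.

4285624815406935, 123268226851770, 2918785153245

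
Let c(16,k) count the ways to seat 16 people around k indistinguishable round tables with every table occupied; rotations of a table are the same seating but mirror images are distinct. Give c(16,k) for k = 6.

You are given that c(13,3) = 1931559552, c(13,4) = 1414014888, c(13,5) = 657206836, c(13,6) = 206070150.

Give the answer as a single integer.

i=14: T(14,4)=1931559552+13·1414014888=20313753096 | T(14,5)=1414014888+13·657206836=9957703756 | T(14,6)=657206836+13·206070150=3336118786
i=15: T(15,5)=20313753096+14·9957703756=159721605680 | T(15,6)=9957703756+14·3336118786=56663366760
i=16: T(16,6)=159721605680+15·56663366760=1009672107080
Read c(16,6) = 1009672107080.

1009672107080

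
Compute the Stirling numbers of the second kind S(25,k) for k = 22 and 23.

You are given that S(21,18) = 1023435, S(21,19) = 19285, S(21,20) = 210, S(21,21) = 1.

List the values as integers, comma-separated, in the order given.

r22: T_22,19=19×19285+1023435=1389850; T_22,20=20×210+19285=23485; T_22,21=21×1+210=231; T_22,22=22×0+1=1
r23: T_23,20=20×23485+1389850=1859550; T_23,21=21×231+23485=28336; T_23,22=22×1+231=253; T_23,23=23×0+1=1
r24: T_24,21=21×28336+1859550=2454606; T_24,22=22×253+28336=33902; T_24,23=23×1+253=276
r25: T_25,22=22×33902+2454606=3200450; T_25,23=23×276+33902=40250
Read S(25,22) = 3200450, S(25,23) = 40250.

3200450, 40250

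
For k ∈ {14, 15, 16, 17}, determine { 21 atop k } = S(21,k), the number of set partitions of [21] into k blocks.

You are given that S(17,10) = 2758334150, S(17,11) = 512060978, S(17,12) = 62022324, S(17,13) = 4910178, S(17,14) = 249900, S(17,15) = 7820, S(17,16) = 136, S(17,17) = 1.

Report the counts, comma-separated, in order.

[18] T[18,11]:11*512060978+2758334150=8391004908 · T[18,12]:12*62022324+512060978=1256328866 · T[18,13]:13*4910178+62022324=125854638 · T[18,14]:14*249900+4910178=8408778 · T[18,15]:15*7820+249900=367200 · T[18,16]:16*136+7820=9996 · T[18,17]:17*1+136=153
[19] T[19,12]:12*1256328866+8391004908=23466951300 · T[19,13]:13*125854638+1256328866=2892439160 · T[19,14]:14*8408778+125854638=243577530 · T[19,15]:15*367200+8408778=13916778 · T[19,16]:16*9996+367200=527136 · T[19,17]:17*153+9996=12597
[20] T[20,13]:13*2892439160+23466951300=61068660380 · T[20,14]:14*243577530+2892439160=6302524580 · T[20,15]:15*13916778+243577530=452329200 · T[20,16]:16*527136+13916778=22350954 · T[20,17]:17*12597+527136=741285
[21] T[21,14]:14*6302524580+61068660380=149304004500 · T[21,15]:15*452329200+6302524580=13087462580 · T[21,16]:16*22350954+452329200=809944464 · T[21,17]:17*741285+22350954=34952799
Read S(21,14) = 149304004500, S(21,15) = 13087462580, S(21,16) = 809944464, S(21,17) = 34952799.

149304004500, 13087462580, 809944464, 34952799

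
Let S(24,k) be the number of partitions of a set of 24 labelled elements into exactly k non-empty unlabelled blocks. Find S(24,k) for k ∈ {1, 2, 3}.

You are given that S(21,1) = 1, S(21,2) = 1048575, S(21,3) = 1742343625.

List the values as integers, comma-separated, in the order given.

row 22: T[22][1]=1·1+0=1  T[22][2]=2·1048575+1=2097151  T[22][3]=3·1742343625+1048575=5228079450
row 23: T[23][1]=1·1+0=1  T[23][2]=2·2097151+1=4194303  T[23][3]=3·5228079450+2097151=15686335501
row 24: T[24][1]=1·1+0=1  T[24][2]=2·4194303+1=8388607  T[24][3]=3·15686335501+4194303=47063200806
Read S(24,1) = 1, S(24,2) = 8388607, S(24,3) = 47063200806.

1, 8388607, 47063200806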